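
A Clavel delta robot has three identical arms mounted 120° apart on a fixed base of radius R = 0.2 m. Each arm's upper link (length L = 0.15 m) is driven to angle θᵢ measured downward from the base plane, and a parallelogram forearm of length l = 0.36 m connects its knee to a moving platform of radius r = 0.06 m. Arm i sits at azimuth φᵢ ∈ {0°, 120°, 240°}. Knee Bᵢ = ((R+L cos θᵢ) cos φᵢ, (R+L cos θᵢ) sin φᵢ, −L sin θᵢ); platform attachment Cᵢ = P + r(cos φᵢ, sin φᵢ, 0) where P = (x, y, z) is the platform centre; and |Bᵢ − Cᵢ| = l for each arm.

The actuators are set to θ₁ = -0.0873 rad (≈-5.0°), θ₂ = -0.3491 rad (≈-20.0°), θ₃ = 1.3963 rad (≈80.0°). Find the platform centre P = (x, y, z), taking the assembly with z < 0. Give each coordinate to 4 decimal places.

(0.0783, 0.1687, -0.2247)

arm 1 at φ=0.0°: e+L cos θ1 = 0.2894;  O1 = (0.2894, 0.0000, 0.0131)
O2 = (0.2810·cos120.0°, 0.2810·sin120.0°, 0.0513) = (-0.1405, 0.2433, 0.0513)
arm 3 at φ=240.0°: e+L cos θ3 = 0.1660;  O3 = (-0.0830, -0.1438, -0.1477)
subtract pairs → two planes through P
plane₁₂: -0.8598x+0.4866y+0.0765z = -0.0024
det = 0.6098;  x = 0.0287+-0.2206z,  y = 0.0458+-0.5469z
quadratic in z: (1.3477)z²+(0.0388)z+(-0.0593)=0, √Δ=0.5670 → z ∈ {-0.2247, 0.1960}; z = -0.2247 (taking z<0)
x = 0.0783, y = 0.1687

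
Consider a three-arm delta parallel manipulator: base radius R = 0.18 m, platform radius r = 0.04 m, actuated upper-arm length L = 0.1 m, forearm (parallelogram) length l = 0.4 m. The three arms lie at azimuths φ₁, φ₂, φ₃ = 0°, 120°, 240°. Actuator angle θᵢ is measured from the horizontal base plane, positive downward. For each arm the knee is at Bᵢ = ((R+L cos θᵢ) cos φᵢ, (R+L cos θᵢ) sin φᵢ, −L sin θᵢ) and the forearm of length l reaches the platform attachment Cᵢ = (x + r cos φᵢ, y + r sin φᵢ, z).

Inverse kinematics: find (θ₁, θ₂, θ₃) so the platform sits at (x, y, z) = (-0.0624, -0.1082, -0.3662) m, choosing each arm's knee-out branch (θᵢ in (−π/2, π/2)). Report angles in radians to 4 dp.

θ₁ = 0.9599, θ₂ = 0.9605, θ₃ = -0.1742

rotate P by −φ1: (-0.0624, -0.1082, -0.3662)
  e−x'=0.2024;  (l²−L²−(e−x')²−y'²−z²)/2L = -0.1839
  γ=atan2(-0.3662,0.2024)=-1.0659;  ψ=arccos(-0.4395)=2.0258;  θ1=γ+ψ≈0.9599
rotate P by −φ2: (-0.0625, 0.1081, -0.3662)
  e−x'=0.2025;  (l²−L²−(e−x')²−y'²−z²)/2L = -0.1840
  γ=atan2(-0.3662,0.2025)=-1.0657;  ψ=arccos(-0.4398)=2.0261;  θ2=γ+ψ≈0.9605
arm 3 (φ=240.0°): x'=0.1249, y'=0.0001
  A=0.0151, B=-0.3662, C=(l²−L²−A²−y'²−z²)/(2L)=0.0783
  γ=atan2(-0.3662,0.0151)=-1.5296;  ψ=arccos(0.2138)=1.3554;  θ3=γ+ψ≈-0.1742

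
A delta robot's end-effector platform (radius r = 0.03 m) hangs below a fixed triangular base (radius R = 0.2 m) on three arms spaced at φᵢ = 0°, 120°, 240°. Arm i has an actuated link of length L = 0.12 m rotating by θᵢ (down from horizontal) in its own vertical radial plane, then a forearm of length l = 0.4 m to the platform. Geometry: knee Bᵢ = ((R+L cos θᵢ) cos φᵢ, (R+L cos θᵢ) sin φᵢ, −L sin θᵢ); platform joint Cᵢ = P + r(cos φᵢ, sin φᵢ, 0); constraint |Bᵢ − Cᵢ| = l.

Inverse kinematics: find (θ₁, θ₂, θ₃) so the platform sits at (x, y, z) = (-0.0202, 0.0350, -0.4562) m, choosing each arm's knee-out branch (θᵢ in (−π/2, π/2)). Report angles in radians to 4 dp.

rotate P by −φ1: (-0.0202, 0.0350, -0.4562)
  A cos θ + B sin θ = C:  0.1902·cos θ + -0.4562·sin θ = -0.4163
  γ=atan2(-0.4562,0.1902)=-1.1758;  ψ=arccos(-0.8423)=2.5724;  θ1=γ+ψ≈1.3966
φ2=120.0° → target in arm frame (0.0404, 0.0000)
  A cos θ + B sin θ = C:  0.1296·cos θ + -0.4562·sin θ = -0.3305
  γ=atan2(-0.4562,0.1296)=-1.2940;  ψ=arccos(-0.6968)=2.3418;  θ2=γ+ψ≈1.0477
φ3=240.0° → target in arm frame (-0.0202, -0.0350)
  A cos θ + B sin θ = C:  0.1902·cos θ + -0.4562·sin θ = -0.4163
  √(A²+B²)=0.4943;  θ3 = -1.1758+2.5724 ≈ 1.3967

θ₁ = 1.3966, θ₂ = 1.0477, θ₃ = 1.3967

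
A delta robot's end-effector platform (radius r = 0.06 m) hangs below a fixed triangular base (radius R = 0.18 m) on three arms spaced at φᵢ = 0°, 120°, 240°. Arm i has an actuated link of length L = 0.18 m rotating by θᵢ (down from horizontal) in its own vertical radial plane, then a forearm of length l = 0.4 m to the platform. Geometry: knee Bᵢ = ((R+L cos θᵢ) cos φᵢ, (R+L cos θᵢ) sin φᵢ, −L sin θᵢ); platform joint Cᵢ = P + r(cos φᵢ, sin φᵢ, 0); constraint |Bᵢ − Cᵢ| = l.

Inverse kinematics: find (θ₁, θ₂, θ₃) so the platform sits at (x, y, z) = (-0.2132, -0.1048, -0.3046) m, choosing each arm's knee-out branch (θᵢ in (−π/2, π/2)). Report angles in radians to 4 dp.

arm 1 (φ=0.0°): x'=-0.2132, y'=-0.1048
  A cos θ + B sin θ = C:  0.3332·cos θ + -0.3046·sin θ = -0.2422
  γ=atan2(-0.3046,0.3332)=-0.7406;  ψ=arccos(-0.5365)=2.1370;  θ1=γ+ψ≈1.3965
φ2=120.0° → target in arm frame (0.0158, 0.2370)
  A=0.1042, B=-0.3046, C=(l²−L²−A²−y'²−z²)/(2L)=-0.0895
  θ2 = atan2(B,A) + arccos(C/0.3219) = 0.6112
φ3=240.0° → target in arm frame (0.1974, -0.1322)
  A=-0.0774, B=-0.3046, C=(l²−L²−A²−y'²−z²)/(2L)=0.0315
  θ3 = atan2(B,A) + arccos(C/0.3143) = -0.3492

θ₁ = 1.3965, θ₂ = 0.6112, θ₃ = -0.3492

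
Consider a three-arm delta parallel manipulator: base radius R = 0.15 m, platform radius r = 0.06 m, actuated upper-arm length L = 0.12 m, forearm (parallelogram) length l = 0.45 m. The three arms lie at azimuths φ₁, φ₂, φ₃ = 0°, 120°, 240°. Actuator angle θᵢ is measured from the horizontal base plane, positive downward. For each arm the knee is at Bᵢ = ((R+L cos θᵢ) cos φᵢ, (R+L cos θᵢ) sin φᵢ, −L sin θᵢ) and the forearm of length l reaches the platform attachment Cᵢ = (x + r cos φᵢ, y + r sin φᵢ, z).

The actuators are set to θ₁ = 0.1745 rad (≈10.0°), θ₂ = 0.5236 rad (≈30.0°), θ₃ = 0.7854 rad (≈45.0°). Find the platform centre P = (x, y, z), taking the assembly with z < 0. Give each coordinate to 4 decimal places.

(0.0859, 0.0431, -0.4518)

arm 1 at φ=0.0°: (R−r)+L cos θ1 = 0.2082;  S1 = (0.2082, 0.0000, -0.0208)
S2 = (0.1939·cos120.0°, 0.1939·sin120.0°, -0.0600) = (-0.0970, 0.1679, -0.0600)
φ3=240.0°: virtual centre (-0.0874, -0.1514, -0.0849), radius l
eliminate P² terms by subtracting sphere 1 from 2 and 3
[-0.6103 0.3359 -0.0783]·P = -0.0026;  [-0.5912 -0.3029 -0.1280]·P = -0.0060
Cramer: x(z) = 0.0073-0.1740z;  y(z) = 0.0056-0.0830z
into |P−S₁|² = l²: 1.0372z² + 0.1107z + -0.1617 = 0;  Δ = 0.6830;  z = -0.4518 or 0.3451 → z<0 root = -0.4518
x = 0.0859, y = 0.0431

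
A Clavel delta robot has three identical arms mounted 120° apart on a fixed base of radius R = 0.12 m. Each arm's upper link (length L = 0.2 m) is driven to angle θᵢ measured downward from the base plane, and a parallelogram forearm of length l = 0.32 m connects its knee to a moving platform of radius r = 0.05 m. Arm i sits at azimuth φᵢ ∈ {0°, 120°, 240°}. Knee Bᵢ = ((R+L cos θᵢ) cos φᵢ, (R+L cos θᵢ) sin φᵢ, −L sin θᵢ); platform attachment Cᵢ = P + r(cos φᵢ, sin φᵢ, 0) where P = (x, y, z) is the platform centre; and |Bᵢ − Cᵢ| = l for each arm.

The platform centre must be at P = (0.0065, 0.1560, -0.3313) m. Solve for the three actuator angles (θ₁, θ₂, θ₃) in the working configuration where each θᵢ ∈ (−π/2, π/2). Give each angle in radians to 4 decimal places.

θ₁ = 0.7852, θ₂ = 0.2617, θ₃ = 1.2216

φ1=0.0° → target in arm frame (0.0065, 0.1560)
  A=0.0635, B=-0.3313, C=(l²−L²−A²−y'²−z²)/(2L)=-0.1893
  γ=atan2(-0.3313,0.0635)=-1.3814;  ψ=arccos(-0.5612)=2.1667;  θ1=γ+ψ≈0.7852
φ2=120.0° → target in arm frame (0.1318, -0.0836)
  A=-0.0618, B=-0.3313, C=(l²−L²−A²−y'²−z²)/(2L)=-0.1454
  √(A²+B²)=0.3370;  θ2 = -1.7554+2.0170 ≈ 0.2617
rotate P by −φ3: (-0.1383, -0.0724, -0.3313)
  e−x'=0.2083;  (l²−L²−(e−x')²−y'²−z²)/2L = -0.2400
  √(A²+B²)=0.3914;  θ3 = -1.0094+2.2310 ≈ 1.2216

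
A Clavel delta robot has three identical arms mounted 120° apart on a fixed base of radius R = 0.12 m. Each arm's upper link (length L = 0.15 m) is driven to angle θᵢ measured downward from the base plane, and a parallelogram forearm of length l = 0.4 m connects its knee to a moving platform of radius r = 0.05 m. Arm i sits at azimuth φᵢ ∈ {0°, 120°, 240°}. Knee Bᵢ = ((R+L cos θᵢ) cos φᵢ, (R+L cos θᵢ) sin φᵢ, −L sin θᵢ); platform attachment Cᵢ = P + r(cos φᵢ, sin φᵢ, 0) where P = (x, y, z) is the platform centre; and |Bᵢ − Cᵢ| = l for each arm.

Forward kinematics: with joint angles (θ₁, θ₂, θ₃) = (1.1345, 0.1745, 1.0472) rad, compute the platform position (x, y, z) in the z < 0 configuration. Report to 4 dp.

(-0.1043, 0.1442, -0.4235)

arm 1 at φ=0.0°: e+L cos θ1 = 0.1334;  centre 1 = (0.1334, 0.0000, -0.1359)
φ2=120.0°: virtual centre (-0.1089, 0.1886, -0.0260), radius l
arm 3 at φ=240.0°: e+L cos θ3 = 0.1450;  centre 3 = (-0.0725, -0.1256, -0.1299)
eliminate P² terms by subtracting sphere 1 from 2 and 3
plane₁₂: -0.4845x+0.3771y+0.2198z = 0.0118
det = 0.2770;  x = -0.0129+0.2158z,  y = 0.0147+-0.3057z
quadratic in z: (1.1400)z²+(0.1998)z+(-0.1199)=0, √Δ=0.7659 → z ∈ {-0.4235, 0.2483}; z = -0.4235 (taking z<0)
x = -0.1043, y = 0.1442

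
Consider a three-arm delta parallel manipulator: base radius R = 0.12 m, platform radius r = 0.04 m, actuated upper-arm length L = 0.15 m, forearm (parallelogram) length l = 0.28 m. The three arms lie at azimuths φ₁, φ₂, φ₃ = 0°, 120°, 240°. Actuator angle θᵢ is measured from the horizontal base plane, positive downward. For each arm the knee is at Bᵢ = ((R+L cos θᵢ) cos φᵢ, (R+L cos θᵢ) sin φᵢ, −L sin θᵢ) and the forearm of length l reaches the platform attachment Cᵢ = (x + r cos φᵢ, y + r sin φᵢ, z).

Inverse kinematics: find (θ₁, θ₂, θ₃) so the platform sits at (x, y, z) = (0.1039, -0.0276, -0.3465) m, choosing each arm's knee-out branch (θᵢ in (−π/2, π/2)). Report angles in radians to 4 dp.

arm 1 (φ=0.0°): x'=0.1039, y'=-0.0276
  A cos θ + B sin θ = C:  -0.0239·cos θ + -0.3465·sin θ = -0.2183
  θ1 = atan2(B,A) + arccos(C/0.3473) = 0.6108
φ2=120.0° → target in arm frame (-0.0759, -0.0762)
  A=0.1559, B=-0.3465, C=(l²−L²−A²−y'²−z²)/(2L)=-0.3142
  √(A²+B²)=0.3799;  θ2 = -1.1481+2.5444 ≈ 1.3963
rotate P by −φ3: (-0.0280, 0.1038, -0.3465)
  A cos θ + B sin θ = C:  0.1080·cos θ + -0.3465·sin θ = -0.2887
  θ3 = atan2(B,A) + arccos(C/0.3630) = 1.2219

θ₁ = 0.6108, θ₂ = 1.3963, θ₃ = 1.2219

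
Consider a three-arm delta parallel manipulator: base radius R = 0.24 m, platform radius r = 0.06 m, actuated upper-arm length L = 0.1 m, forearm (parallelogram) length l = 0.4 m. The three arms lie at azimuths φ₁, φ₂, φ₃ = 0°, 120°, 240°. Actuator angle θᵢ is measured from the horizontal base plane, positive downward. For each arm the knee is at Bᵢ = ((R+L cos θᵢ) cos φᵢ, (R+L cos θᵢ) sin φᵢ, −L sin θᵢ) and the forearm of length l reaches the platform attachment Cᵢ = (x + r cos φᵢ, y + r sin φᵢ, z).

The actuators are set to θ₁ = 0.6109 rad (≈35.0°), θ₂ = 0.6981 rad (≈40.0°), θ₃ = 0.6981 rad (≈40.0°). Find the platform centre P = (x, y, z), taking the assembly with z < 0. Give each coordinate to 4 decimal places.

φ1=0.0°: virtual centre (0.2619, 0.0000, -0.0574), radius l
arm 2 at φ=120.0°: (R−r)+L cos θ2 = 0.2566;  O2 = (-0.1283, 0.2222, -0.0643)
arm 3 at φ=240.0°: (R−r)+L cos θ3 = 0.2566;  O3 = (-0.1283, -0.2222, -0.0643)
subtract pairs → two planes through P
[-0.7804 0.4445 -0.0138]·P = -0.0019;  [-0.7804 -0.4445 -0.0138]·P = -0.0019
det = 0.6937;  x = 0.0024+-0.0177z,  y = 0.0000+0.0000z
sphere 1 gives Az²+Bz+C=0 with A=1.0003, B=0.1239, C=-0.0894;  B²−4AC=0.3730;  roots -0.3672, 0.2433;  negative root z = -0.3672
x = 0.0090, y = 0.0000

(0.0090, 0.0000, -0.3672)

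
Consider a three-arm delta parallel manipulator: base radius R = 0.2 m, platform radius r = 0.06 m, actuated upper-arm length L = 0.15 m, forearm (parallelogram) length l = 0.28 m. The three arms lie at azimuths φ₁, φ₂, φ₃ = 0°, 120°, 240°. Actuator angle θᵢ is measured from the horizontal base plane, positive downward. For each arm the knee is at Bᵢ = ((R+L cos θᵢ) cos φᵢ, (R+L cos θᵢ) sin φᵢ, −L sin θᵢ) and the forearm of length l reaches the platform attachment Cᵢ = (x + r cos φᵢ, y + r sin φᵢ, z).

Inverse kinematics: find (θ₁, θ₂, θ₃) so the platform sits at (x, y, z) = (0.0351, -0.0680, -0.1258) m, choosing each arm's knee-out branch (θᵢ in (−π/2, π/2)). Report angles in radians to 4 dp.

rotate P by −φ1: (0.0351, -0.0680, -0.1258)
  e−x'=0.1049;  (l²−L²−(e−x')²−y'²−z²)/2L = 0.0815
  θ1 = atan2(B,A) + arccos(C/0.1638) = 0.1743
arm 2 (φ=120.0°): x'=-0.0764, y'=0.0036
  A=0.2164, B=-0.1258, C=(l²−L²−A²−y'²−z²)/(2L)=-0.0226
  γ=atan2(-0.1258,0.2164)=-0.5265;  ψ=arccos(-0.0903)=1.6613;  θ2=γ+ψ≈1.1348
arm 3 (φ=240.0°): x'=0.0413, y'=0.0644
  A cos θ + B sin θ = C:  0.0987·cos θ + -0.1258·sin θ = 0.0873
  √(A²+B²)=0.1599;  θ3 = -0.9057+0.9931 ≈ 0.0873

θ₁ = 0.1743, θ₂ = 1.1348, θ₃ = 0.0873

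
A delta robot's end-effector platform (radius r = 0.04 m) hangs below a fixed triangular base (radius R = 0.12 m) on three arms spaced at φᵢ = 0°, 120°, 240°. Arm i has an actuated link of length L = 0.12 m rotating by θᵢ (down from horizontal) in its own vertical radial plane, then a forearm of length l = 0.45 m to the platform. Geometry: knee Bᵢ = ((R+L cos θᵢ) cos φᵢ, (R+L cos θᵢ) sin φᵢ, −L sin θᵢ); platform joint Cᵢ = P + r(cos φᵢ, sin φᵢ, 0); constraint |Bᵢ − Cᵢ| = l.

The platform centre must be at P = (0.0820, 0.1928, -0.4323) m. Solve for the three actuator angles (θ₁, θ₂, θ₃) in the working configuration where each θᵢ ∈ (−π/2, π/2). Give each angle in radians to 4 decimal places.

rotate P by −φ1: (0.0820, 0.1928, -0.4323)
  A cos θ + B sin θ = C:  -0.0020·cos θ + -0.4323·sin θ = -0.1498
  √(A²+B²)=0.4323;  θ1 = -1.5754+1.9247 ≈ 0.3493
arm 2 (φ=120.0°): x'=0.1260, y'=-0.1674
  A cos θ + B sin θ = C:  -0.0460·cos θ + -0.4323·sin θ = -0.1205
  γ=atan2(-0.4323,-0.0460)=-1.6767;  ψ=arccos(-0.2772)=1.8517;  θ2=γ+ψ≈0.1750
arm 3 (φ=240.0°): x'=-0.2080, y'=-0.0254
  e−x'=0.2880;  (l²−L²−(e−x')²−y'²−z²)/2L = -0.3431
  √(A²+B²)=0.5194;  θ3 = -0.9832+2.2924 ≈ 1.3093

θ₁ = 0.3493, θ₂ = 0.1750, θ₃ = 1.3093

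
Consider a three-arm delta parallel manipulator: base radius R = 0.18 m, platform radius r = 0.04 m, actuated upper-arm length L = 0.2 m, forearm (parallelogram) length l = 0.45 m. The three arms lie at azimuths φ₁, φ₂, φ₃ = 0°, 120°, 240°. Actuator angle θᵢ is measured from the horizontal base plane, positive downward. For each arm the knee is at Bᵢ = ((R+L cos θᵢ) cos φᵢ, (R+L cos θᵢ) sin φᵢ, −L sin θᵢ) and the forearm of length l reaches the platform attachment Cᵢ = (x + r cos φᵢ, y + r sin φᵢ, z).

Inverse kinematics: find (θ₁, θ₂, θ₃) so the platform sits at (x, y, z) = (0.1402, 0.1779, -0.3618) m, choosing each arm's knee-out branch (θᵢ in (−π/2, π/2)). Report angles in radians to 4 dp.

rotate P by −φ1: (0.1402, 0.1779, -0.3618)
  A cos θ + B sin θ = C:  -0.0002·cos θ + -0.3618·sin θ = -0.0001
  θ1 = atan2(B,A) + arccos(C/0.3618) = -0.0002
rotate P by −φ2: (0.0840, -0.2104, -0.3618)
  A=0.0560, B=-0.3618, C=(l²−L²−A²−y'²−z²)/(2L)=-0.0395
  θ2 = atan2(B,A) + arccos(C/0.3661) = 0.2617
arm 3 (φ=240.0°): x'=-0.2242, y'=0.0325
  A=0.3642, B=-0.3618, C=(l²−L²−A²−y'²−z²)/(2L)=-0.2552
  √(A²+B²)=0.5133;  θ3 = -0.7821+2.0910 ≈ 1.3089

θ₁ = -0.0002, θ₂ = 0.2617, θ₃ = 1.3089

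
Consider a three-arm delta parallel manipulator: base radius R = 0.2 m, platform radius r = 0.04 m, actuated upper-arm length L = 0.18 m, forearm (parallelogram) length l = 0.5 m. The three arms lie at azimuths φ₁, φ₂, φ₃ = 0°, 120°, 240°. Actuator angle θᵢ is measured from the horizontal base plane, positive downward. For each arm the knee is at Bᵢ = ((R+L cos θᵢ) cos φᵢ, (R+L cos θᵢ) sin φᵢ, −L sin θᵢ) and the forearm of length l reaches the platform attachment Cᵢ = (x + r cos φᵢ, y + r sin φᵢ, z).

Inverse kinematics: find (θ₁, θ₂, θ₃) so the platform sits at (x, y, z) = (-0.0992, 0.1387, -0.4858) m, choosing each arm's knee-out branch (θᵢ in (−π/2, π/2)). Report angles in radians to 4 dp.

θ₁ = 1.0473, θ₂ = 0.0875, θ₃ = 0.9598

φ1=0.0° → target in arm frame (-0.0992, 0.1387)
  A cos θ + B sin θ = C:  0.2592·cos θ + -0.4858·sin θ = -0.2912
  θ1 = atan2(B,A) + arccos(C/0.5506) = 1.0473
rotate P by −φ2: (0.1697, 0.0166, -0.4858)
  A=-0.0097, B=-0.4858, C=(l²−L²−A²−y'²−z²)/(2L)=-0.0521
  √(A²+B²)=0.4859;  θ2 = -1.5908+1.6783 ≈ 0.0875
arm 3 (φ=240.0°): x'=-0.0705, y'=-0.1553
  e−x'=0.2305;  (l²−L²−(e−x')²−y'²−z²)/2L = -0.2657
  θ3 = atan2(B,A) + arccos(C/0.5377) = 0.9598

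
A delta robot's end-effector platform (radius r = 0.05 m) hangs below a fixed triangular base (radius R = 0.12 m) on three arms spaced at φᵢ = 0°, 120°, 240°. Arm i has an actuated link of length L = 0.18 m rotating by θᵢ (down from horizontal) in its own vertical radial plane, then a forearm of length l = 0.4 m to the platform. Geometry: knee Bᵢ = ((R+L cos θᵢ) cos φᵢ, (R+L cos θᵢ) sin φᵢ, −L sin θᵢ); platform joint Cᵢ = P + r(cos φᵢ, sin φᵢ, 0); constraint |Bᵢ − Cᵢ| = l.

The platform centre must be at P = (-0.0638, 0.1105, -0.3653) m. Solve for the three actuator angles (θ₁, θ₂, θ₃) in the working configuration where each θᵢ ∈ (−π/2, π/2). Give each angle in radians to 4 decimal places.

φ1=0.0° → target in arm frame (-0.0638, 0.1105)
  e−x'=0.1338;  (l²−L²−(e−x')²−y'²−z²)/2L = -0.0999
  θ1 = atan2(B,A) + arccos(C/0.3890) = 0.6107
rotate P by −φ2: (0.1276, 0.0000, -0.3653)
  e−x'=-0.0576;  (l²−L²−(e−x')²−y'²−z²)/2L = -0.0254
  γ=atan2(-0.3653,-0.0576)=-1.7272;  ψ=arccos(-0.0688)=1.6397;  θ2=γ+ψ≈-0.0875
arm 3 (φ=240.0°): x'=-0.0638, y'=-0.1105
  A cos θ + B sin θ = C:  0.1338·cos θ + -0.3653·sin θ = -0.0999
  θ3 = atan2(B,A) + arccos(C/0.3890) = 0.6107

θ₁ = 0.6107, θ₂ = -0.0875, θ₃ = 0.6107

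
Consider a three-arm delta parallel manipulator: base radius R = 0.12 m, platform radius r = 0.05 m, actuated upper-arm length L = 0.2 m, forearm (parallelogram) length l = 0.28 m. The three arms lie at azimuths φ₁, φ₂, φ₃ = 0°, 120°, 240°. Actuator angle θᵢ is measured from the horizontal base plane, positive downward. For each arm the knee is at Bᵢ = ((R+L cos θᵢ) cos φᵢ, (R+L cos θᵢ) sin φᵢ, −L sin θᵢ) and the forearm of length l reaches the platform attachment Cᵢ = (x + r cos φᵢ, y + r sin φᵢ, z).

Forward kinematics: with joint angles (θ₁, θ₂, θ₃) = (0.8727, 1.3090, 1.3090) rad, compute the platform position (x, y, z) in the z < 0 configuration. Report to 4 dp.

arm 1 at φ=0.0°: (R−r)+L cos θ1 = 0.1986;  centre 1 = (0.1986, 0.0000, -0.1532)
φ2=120.0°: virtual centre (-0.0609, 0.1055, -0.1932), radius l
centre 3 = (0.1218·cos240.0°, 0.1218·sin240.0°, -0.1932) = (-0.0609, -0.1055, -0.1932)
subtract pairs → two planes through P
linear system: -0.5189x+0.2109y = -0.0108−-0.0799z; -0.5189x+-0.2109y = -0.0108−-0.0799z
Cramer: x(z) = 0.0207-0.1541z;  y(z) = 0.0000+0.0000z
quadratic in z: (1.0237)z²+(0.3612)z+(-0.0233)=0, √Δ=0.4753 → z ∈ {-0.4086, 0.0557}; z = -0.4086 (taking z<0)
x = 0.0837, y = 0.0000

(0.0837, 0.0000, -0.4086)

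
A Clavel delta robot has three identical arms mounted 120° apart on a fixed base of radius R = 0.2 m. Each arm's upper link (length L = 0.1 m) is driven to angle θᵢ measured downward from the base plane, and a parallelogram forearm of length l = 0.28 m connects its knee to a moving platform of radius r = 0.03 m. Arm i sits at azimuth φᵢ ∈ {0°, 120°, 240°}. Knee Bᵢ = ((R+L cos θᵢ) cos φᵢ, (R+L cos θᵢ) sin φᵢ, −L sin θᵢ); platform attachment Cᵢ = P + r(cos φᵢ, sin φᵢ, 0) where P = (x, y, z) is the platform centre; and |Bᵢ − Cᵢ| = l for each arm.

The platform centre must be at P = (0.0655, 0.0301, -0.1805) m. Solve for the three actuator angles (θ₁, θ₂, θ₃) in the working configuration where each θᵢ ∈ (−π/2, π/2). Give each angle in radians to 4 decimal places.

rotate P by −φ1: (0.0655, 0.0301, -0.1805)
  A cos θ + B sin θ = C:  0.1045·cos θ + -0.1805·sin θ = 0.1200
  γ=atan2(-0.1805,0.1045)=-1.0460;  ψ=arccos(0.5752)=0.9580;  θ1=γ+ψ≈-0.0880
arm 2 (φ=120.0°): x'=-0.0067, y'=-0.0718
  A cos θ + B sin θ = C:  0.1767·cos θ + -0.1805·sin θ = -0.0027
  γ=atan2(-0.1805,0.1767)=-0.7961;  ψ=arccos(-0.0109)=1.5817;  θ2=γ+ψ≈0.7856
rotate P by −φ3: (-0.0588, 0.0417, -0.1805)
  A cos θ + B sin θ = C:  0.2288·cos θ + -0.1805·sin θ = -0.0914
  θ3 = atan2(B,A) + arccos(C/0.2914) = 1.2218

θ₁ = -0.0880, θ₂ = 0.7856, θ₃ = 1.2218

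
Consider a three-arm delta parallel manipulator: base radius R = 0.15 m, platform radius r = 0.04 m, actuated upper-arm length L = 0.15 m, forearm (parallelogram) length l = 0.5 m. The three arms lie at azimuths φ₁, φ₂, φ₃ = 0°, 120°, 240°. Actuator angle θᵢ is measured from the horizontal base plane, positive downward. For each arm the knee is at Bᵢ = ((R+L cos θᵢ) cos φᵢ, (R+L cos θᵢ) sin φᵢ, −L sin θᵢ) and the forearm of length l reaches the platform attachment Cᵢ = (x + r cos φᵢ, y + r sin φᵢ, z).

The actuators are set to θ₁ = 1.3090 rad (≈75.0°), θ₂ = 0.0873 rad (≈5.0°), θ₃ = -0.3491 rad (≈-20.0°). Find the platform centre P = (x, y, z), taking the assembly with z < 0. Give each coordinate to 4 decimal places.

(-0.2788, -0.0584, -0.3973)

φ1=0.0°: virtual centre (0.1488, 0.0000, -0.1449), radius l
φ2=120.0°: virtual centre (-0.1297, 0.2247, -0.0131), radius l
arm 3 at φ=240.0°: e+L cos θ3 = 0.2510;  centre 3 = (-0.1255, -0.2173, 0.0513)
eliminate P² terms by subtracting sphere 1 from 2 and 3
plane₁₂: -0.5571x+0.4493y+0.2636z = 0.0243
Cramer: x(z) = -0.0423+0.5953z;  y(z) = 0.0017+0.1514z
quadratic in z: (1.3773)z²+(0.0627)z+(-0.1925)=0, √Δ=1.0317 → z ∈ {-0.3973, 0.3517}; z = -0.3973 (taking z<0)
x = -0.2788, y = -0.0584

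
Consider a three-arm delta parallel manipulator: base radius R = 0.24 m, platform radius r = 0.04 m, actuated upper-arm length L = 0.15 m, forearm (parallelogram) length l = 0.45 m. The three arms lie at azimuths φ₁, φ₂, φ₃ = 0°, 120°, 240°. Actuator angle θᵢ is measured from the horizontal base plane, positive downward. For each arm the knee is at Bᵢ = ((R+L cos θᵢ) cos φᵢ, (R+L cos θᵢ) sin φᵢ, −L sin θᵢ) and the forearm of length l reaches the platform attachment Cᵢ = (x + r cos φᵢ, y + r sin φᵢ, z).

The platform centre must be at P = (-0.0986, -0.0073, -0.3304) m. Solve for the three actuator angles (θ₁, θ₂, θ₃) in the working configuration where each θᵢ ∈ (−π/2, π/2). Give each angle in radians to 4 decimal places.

θ₁ = 0.8729, θ₂ = 0.0876, θ₃ = 0.0000

arm 1 (φ=0.0°): x'=-0.0986, y'=-0.0073
  A=0.2986, B=-0.3304, C=(l²−L²−A²−y'²−z²)/(2L)=-0.0613
  γ=atan2(-0.3304,0.2986)=-0.8359;  ψ=arccos(-0.1376)=1.7088;  θ1=γ+ψ≈0.8729
φ2=120.0° → target in arm frame (0.0430, 0.0890)
  e−x'=0.1570;  (l²−L²−(e−x')²−y'²−z²)/2L = 0.1275
  θ2 = atan2(B,A) + arccos(C/0.3658) = 0.0876
φ3=240.0° → target in arm frame (0.0556, -0.0817)
  A=0.1444, B=-0.3304, C=(l²−L²−A²−y'²−z²)/(2L)=0.1444
  θ3 = atan2(B,A) + arccos(C/0.3606) = 0.0000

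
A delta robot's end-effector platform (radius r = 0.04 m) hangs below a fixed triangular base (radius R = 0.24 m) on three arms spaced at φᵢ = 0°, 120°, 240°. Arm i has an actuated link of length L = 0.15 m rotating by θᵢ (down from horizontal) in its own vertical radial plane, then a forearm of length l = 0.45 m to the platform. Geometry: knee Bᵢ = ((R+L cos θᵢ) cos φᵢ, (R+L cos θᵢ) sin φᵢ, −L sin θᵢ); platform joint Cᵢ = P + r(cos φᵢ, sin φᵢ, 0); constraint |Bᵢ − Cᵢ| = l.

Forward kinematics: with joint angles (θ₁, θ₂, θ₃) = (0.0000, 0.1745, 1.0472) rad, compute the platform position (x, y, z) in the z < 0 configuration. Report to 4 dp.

arm 1 at φ=0.0°: (R−r)+L cos θ1 = 0.3500;  S1 = (0.3500, 0.0000, 0.0000)
arm 2 at φ=120.0°: (R−r)+L cos θ2 = 0.3477;  S2 = (-0.1739, 0.3011, -0.0260)
φ3=240.0°: virtual centre (-0.1375, -0.2382, -0.1299), radius l
|S₂|²−|S₁|² = -0.0009;  |S₃|²−|S₁|² = -0.0300
plane₁₂: -1.0477x+0.6023y+-0.0521z = -0.0009
Cramer: x(z) = 0.0170-0.1669z;  y(z) = 0.0281-0.2038z
sphere 1 gives Az²+Bz+C=0 with A=1.0694, B=0.0997, C=-0.0908;  B²−4AC=0.3985;  roots -0.3418, 0.2486;  negative root z = -0.3418
x = 0.0741, y = 0.0978

(0.0741, 0.0978, -0.3418)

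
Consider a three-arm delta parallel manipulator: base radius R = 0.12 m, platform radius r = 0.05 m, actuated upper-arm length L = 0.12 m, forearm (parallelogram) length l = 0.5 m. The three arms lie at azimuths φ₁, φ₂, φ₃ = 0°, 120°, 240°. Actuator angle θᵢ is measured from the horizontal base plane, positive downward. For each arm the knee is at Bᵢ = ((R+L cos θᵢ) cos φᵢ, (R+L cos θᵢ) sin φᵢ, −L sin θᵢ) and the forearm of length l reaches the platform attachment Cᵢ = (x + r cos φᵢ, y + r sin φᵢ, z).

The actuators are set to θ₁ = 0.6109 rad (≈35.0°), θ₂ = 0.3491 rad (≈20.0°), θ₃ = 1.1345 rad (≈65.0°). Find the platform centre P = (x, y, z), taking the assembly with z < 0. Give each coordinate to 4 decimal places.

arm 1 at φ=0.0°: ρ1 = 0.1683;  O1 = (0.1683, 0.0000, -0.0688)
arm 2 at φ=120.0°: ρ2 = 0.1828;  O2 = (-0.0914, 0.1583, -0.0410)
O3 = (0.1207·cos240.0°, 0.1207·sin240.0°, -0.1088) = (-0.0604, -0.1045, -0.1088)
|O₂|²−|O₁|² = 0.0020;  |O₃|²−|O₁|² = -0.0067
plane₁₂: -0.5194x+0.3166y+0.0556z = 0.0020
det = 0.2533;  x = 0.0067+-0.0539z,  y = 0.0173+-0.2640z
into |P−O₁|² = l²: 1.0726z² + 0.1460z + -0.2188 = 0;  Δ = 0.9602;  z = -0.5248 or 0.3887 → z<0 root = -0.5248
x = 0.0349, y = 0.1559

(0.0349, 0.1559, -0.5248)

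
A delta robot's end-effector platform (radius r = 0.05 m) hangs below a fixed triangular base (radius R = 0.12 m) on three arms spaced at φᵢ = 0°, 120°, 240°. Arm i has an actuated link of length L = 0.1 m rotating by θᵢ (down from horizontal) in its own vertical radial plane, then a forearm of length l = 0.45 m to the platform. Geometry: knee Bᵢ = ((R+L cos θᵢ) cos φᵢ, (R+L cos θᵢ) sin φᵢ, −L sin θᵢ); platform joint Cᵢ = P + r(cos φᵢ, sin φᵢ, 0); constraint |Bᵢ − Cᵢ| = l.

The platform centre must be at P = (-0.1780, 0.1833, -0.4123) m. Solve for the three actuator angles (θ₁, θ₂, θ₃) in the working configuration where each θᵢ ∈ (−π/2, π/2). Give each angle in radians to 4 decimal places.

θ₁ = 1.3963, θ₂ = -0.2619, θ₃ = 1.0472

φ1=0.0° → target in arm frame (-0.1780, 0.1833)
  e−x'=0.2480;  (l²−L²−(e−x')²−y'²−z²)/2L = -0.3630
  θ1 = atan2(B,A) + arccos(C/0.4811) = 1.3963
arm 2 (φ=120.0°): x'=0.2477, y'=0.0625
  A=-0.1777, B=-0.4123, C=(l²−L²−A²−y'²−z²)/(2L)=-0.0650
  √(A²+B²)=0.4490;  θ2 = -1.9778+1.7160 ≈ -0.2619
φ3=240.0° → target in arm frame (-0.0697, -0.2458)
  A=0.1397, B=-0.4123, C=(l²−L²−A²−y'²−z²)/(2L)=-0.2872
  γ=atan2(-0.4123,0.1397)=-1.2440;  ψ=arccos(-0.6597)=2.2912;  θ3=γ+ψ≈1.0472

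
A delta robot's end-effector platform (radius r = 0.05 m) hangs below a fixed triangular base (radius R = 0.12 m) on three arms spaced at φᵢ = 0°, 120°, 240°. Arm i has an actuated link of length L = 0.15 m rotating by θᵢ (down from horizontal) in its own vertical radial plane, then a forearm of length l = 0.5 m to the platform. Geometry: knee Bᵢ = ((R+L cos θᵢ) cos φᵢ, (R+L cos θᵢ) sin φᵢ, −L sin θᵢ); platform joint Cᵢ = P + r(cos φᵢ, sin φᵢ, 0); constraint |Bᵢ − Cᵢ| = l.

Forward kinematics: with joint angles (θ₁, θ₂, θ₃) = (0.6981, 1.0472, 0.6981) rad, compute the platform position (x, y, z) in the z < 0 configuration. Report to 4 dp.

O1 = (0.1849·cos0.0°, 0.1849·sin0.0°, -0.0964) = (0.1849, 0.0000, -0.0964)
O2 = (0.1450·cos120.0°, 0.1450·sin120.0°, -0.1299) = (-0.0725, 0.1256, -0.1299)
arm 3 at φ=240.0°: (R−r)+L cos θ3 = 0.1849;  O3 = (-0.0925, -0.1601, -0.0964)
eliminate P² terms by subtracting sphere 1 from 2 and 3
linear system: -0.5148x+0.2511y = -0.0056−-0.0670z; -0.5547x+-0.3203y = 0.0000−0.0000z
Cramer: x(z) = 0.0059-0.0705z;  y(z) = -0.0102+0.1221z
sphere 1 gives Az²+Bz+C=0 with A=1.0199, B=0.2156, C=-0.2085;  B²−4AC=0.8973;  roots -0.5701, 0.3587;  negative root z = -0.5701
x = 0.0461, y = -0.0798

(0.0461, -0.0798, -0.5701)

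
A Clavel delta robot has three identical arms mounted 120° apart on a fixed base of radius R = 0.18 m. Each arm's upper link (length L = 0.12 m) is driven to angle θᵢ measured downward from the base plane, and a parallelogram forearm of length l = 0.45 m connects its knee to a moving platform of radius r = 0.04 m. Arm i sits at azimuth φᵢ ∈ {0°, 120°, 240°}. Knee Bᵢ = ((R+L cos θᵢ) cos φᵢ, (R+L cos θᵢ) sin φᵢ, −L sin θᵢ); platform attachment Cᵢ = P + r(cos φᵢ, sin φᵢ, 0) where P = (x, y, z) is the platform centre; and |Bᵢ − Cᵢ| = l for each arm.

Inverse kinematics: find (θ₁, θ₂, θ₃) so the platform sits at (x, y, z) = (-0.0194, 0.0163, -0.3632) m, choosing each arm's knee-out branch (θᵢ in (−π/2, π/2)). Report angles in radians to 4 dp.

arm 1 (φ=0.0°): x'=-0.0194, y'=0.0163
  A cos θ + B sin θ = C:  0.1594·cos θ + -0.3632·sin θ = 0.1271
  √(A²+B²)=0.3966;  θ1 = -1.1572+1.2445 ≈ 0.0873
φ2=120.0° → target in arm frame (0.0238, 0.0087)
  A=0.1162, B=-0.3632, C=(l²−L²−A²−y'²−z²)/(2L)=0.1776
  θ2 = atan2(B,A) + arccos(C/0.3813) = -0.1747
rotate P by −φ3: (-0.0044, -0.0250, -0.3632)
  A cos θ + B sin θ = C:  0.1444·cos θ + -0.3632·sin θ = 0.1446
  γ=atan2(-0.3632,0.1444)=-1.1923;  ψ=arccos(0.3700)=1.1918;  θ3=γ+ψ≈-0.0005

θ₁ = 0.0873, θ₂ = -0.1747, θ₃ = -0.0005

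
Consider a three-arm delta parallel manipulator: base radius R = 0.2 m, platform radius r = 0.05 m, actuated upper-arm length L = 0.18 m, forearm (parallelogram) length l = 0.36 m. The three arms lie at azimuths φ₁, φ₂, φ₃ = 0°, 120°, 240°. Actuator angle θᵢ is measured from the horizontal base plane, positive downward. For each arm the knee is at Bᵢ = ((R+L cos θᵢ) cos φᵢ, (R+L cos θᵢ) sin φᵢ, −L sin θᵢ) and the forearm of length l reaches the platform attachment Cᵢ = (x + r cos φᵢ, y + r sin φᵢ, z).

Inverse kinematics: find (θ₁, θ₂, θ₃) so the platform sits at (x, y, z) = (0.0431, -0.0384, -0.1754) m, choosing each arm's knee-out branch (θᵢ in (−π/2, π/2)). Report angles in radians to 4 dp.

θ₁ = -0.2621, θ₂ = 0.6110, θ₃ = 0.0870

arm 1 (φ=0.0°): x'=0.0431, y'=-0.0384
  e−x'=0.1069;  (l²−L²−(e−x')²−y'²−z²)/2L = 0.1487
  √(A²+B²)=0.2054;  θ1 = -1.0234+0.7613 ≈ -0.2621
arm 2 (φ=120.0°): x'=-0.0548, y'=-0.0181
  A=0.2048, B=-0.1754, C=(l²−L²−A²−y'²−z²)/(2L)=0.0671
  √(A²+B²)=0.2696;  θ2 = -0.7082+1.3193 ≈ 0.6110
arm 3 (φ=240.0°): x'=0.0117, y'=0.0565
  A cos θ + B sin θ = C:  0.1383·cos θ + -0.1754·sin θ = 0.1225
  γ=atan2(-0.1754,0.1383)=-0.9031;  ψ=arccos(0.5486)=0.9901;  θ3=γ+ψ≈0.0870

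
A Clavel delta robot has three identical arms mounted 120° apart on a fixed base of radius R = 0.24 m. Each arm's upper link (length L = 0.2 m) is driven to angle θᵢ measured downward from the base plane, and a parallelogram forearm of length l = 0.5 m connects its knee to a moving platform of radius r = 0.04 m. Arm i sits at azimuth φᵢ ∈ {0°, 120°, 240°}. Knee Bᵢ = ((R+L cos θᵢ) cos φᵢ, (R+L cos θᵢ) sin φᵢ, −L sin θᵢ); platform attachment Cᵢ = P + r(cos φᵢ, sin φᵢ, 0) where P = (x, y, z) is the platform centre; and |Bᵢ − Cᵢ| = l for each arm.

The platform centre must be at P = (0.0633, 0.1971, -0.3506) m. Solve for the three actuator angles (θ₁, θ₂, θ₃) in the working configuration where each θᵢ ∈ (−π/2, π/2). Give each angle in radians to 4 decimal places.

arm 1 (φ=0.0°): x'=0.0633, y'=0.1971
  e−x'=0.1367;  (l²−L²−(e−x')²−y'²−z²)/2L = 0.0739
  γ=atan2(-0.3506,0.1367)=-1.1990;  ψ=arccos(0.1963)=1.3732;  θ1=γ+ψ≈0.1742
rotate P by −φ2: (0.1390, -0.1534, -0.3506)
  A=0.0610, B=-0.3506, C=(l²−L²−A²−y'²−z²)/(2L)=0.1496
  θ2 = atan2(B,A) + arccos(C/0.3559) = -0.2617
φ3=240.0° → target in arm frame (-0.2023, -0.0437)
  A=0.4023, B=-0.3506, C=(l²−L²−A²−y'²−z²)/(2L)=-0.1918
  γ=atan2(-0.3506,0.4023)=-0.7168;  ψ=arccos(-0.3594)=1.9384;  θ3=γ+ψ≈1.2216

θ₁ = 0.1742, θ₂ = -0.2617, θ₃ = 1.2216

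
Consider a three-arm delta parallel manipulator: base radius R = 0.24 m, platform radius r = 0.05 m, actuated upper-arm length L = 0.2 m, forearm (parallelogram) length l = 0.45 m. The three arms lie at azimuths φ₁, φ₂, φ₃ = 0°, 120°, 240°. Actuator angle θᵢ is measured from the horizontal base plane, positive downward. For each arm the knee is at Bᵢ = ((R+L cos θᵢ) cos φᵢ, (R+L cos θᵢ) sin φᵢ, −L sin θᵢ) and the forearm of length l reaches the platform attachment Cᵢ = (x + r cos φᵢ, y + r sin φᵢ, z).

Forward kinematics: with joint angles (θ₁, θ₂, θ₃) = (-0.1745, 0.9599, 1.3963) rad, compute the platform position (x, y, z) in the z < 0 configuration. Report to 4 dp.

(0.2025, 0.0774, -0.3683)

φ1=0.0°: virtual centre (0.3870, 0.0000, 0.0347), radius l
φ2=120.0°: virtual centre (-0.1524, 0.2639, -0.1638), radius l
centre 3 = (0.2247·cos240.0°, 0.2247·sin240.0°, -0.1970) = (-0.1124, -0.1946, -0.1970)
|centre ₂|²−|centre ₁|² = -0.0313;  |centre ₃|²−|centre ₁|² = -0.0617
plane₁₂: -1.0786x+0.5278y+-0.3971z = -0.0313
det = 0.9469;  x = 0.0472+-0.4215z,  y = 0.0373+-0.1090z
quadratic in z: (1.1896)z²+(0.2088)z+(-0.0845)=0, √Δ=0.6675 → z ∈ {-0.3683, 0.1928}; z = -0.3683 (taking z<0)
x = 0.2025, y = 0.0774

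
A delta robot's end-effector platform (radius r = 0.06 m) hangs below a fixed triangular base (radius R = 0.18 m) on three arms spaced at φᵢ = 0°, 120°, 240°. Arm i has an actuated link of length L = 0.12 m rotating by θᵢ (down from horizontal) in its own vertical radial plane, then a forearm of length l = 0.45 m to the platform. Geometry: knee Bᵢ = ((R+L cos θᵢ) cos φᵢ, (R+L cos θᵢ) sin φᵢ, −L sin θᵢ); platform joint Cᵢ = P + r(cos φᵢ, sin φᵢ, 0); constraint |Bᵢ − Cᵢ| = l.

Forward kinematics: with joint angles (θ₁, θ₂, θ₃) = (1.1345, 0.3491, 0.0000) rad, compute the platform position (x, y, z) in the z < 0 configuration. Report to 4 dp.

centre 1 = (0.1707·cos0.0°, 0.1707·sin0.0°, -0.1088) = (0.1707, 0.0000, -0.1088)
φ2=120.0°: virtual centre (-0.1164, 0.2016, -0.0410), radius l
arm 3 at φ=240.0°: ρ3 = 0.2400;  centre 3 = (-0.1200, -0.2078, 0.0000)
eliminate P² terms by subtracting sphere 1 from 2 and 3
linear system: -0.5742x+0.4032y = 0.0149−0.1354z; -0.5814x+-0.4157y = 0.0166−0.2175z
Cramer: x(z) = -0.0273+0.3044z;  y(z) = -0.0019+0.0976z
quadratic in z: (1.1022)z²+(0.0966)z+(-0.1515)=0, √Δ=0.8229 → z ∈ {-0.4172, 0.3295}; z = -0.4172 (taking z<0)
x = -0.1542, y = -0.0426

(-0.1542, -0.0426, -0.4172)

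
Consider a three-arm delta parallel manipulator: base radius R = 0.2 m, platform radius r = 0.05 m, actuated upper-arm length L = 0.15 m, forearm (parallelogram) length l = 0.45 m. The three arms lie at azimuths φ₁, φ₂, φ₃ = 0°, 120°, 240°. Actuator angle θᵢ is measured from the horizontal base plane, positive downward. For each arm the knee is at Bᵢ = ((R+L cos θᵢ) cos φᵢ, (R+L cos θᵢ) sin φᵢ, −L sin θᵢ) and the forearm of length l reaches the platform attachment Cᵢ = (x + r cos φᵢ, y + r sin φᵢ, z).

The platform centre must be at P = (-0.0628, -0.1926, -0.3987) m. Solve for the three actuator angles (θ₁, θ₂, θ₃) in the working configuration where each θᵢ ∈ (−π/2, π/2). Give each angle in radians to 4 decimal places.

rotate P by −φ1: (-0.0628, -0.1926, -0.3987)
  e−x'=0.2128;  (l²−L²−(e−x')²−y'²−z²)/2L = -0.2045
  γ=atan2(-0.3987,0.2128)=-1.0805;  ψ=arccos(-0.4524)=2.0403;  θ1=γ+ψ≈0.9598
rotate P by −φ2: (-0.1354, 0.1507, -0.3987)
  A cos θ + B sin θ = C:  0.2854·cos θ + -0.3987·sin θ = -0.2771
  √(A²+B²)=0.4903;  θ2 = -0.9495+2.1713 ≈ 1.2218
arm 3 (φ=240.0°): x'=0.1982, y'=0.0419
  e−x'=-0.0482;  (l²−L²−(e−x')²−y'²−z²)/2L = 0.0565
  θ3 = atan2(B,A) + arccos(C/0.4016) = -0.2615

θ₁ = 0.9598, θ₂ = 1.2218, θ₃ = -0.2615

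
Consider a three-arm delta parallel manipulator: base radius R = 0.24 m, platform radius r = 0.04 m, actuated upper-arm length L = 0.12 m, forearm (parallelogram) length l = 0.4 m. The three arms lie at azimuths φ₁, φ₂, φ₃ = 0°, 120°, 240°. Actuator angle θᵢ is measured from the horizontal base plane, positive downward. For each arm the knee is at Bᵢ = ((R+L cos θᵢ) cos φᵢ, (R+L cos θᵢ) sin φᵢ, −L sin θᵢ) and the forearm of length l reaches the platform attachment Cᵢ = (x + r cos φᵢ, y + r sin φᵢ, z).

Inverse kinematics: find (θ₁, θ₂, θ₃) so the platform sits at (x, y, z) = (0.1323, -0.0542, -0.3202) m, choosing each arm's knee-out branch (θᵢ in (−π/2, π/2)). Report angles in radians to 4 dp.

rotate P by −φ1: (0.1323, -0.0542, -0.3202)
  e−x'=0.0677;  (l²−L²−(e−x')²−y'²−z²)/2L = 0.1481
  √(A²+B²)=0.3273;  θ1 = -1.3624+1.1011 ≈ -0.2613
rotate P by −φ2: (-0.1131, -0.0875, -0.3202)
  e−x'=0.3131;  (l²−L²−(e−x')²−y'²−z²)/2L = -0.2609
  γ=atan2(-0.3202,0.3131)=-0.7966;  ψ=arccos(-0.5825)=2.1926;  θ2=γ+ψ≈1.3959
rotate P by −φ3: (-0.0192, 0.1417, -0.3202)
  A cos θ + B sin θ = C:  0.2192·cos θ + -0.3202·sin θ = -0.1044
  γ=atan2(-0.3202,0.2192)=-0.9705;  ψ=arccos(-0.2690)=1.8432;  θ3=γ+ψ≈0.8727

θ₁ = -0.2613, θ₂ = 1.3959, θ₃ = 0.8727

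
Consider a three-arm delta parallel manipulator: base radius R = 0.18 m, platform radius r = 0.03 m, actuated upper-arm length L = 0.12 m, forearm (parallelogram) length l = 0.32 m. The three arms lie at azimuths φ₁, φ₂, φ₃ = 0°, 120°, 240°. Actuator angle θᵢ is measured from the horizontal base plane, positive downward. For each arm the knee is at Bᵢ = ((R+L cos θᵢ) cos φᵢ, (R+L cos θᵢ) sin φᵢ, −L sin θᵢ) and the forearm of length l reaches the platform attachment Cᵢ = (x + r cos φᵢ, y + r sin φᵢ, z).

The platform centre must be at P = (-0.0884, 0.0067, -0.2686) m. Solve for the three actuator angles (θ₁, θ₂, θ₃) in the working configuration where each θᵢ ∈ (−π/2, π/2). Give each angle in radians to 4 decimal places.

rotate P by −φ1: (-0.0884, 0.0067, -0.2686)
  A=0.2384, B=-0.2686, C=(l²−L²−A²−y'²−z²)/(2L)=-0.1709
  γ=atan2(-0.2686,0.2384)=-0.8449;  ψ=arccos(-0.4760)=2.0669;  θ1=γ+ψ≈1.2220
arm 2 (φ=120.0°): x'=0.0500, y'=0.0732
  e−x'=0.1000;  (l²−L²−(e−x')²−y'²−z²)/2L = 0.0021
  √(A²+B²)=0.2866;  θ2 = -1.2144+1.5636 ≈ 0.3492
rotate P by −φ3: (0.0384, -0.0799, -0.2686)
  A=0.1116, B=-0.2686, C=(l²−L²−A²−y'²−z²)/(2L)=-0.0124
  √(A²+B²)=0.2909;  θ3 = -1.1770+1.6136 ≈ 0.4366

θ₁ = 1.2220, θ₂ = 0.3492, θ₃ = 0.4366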